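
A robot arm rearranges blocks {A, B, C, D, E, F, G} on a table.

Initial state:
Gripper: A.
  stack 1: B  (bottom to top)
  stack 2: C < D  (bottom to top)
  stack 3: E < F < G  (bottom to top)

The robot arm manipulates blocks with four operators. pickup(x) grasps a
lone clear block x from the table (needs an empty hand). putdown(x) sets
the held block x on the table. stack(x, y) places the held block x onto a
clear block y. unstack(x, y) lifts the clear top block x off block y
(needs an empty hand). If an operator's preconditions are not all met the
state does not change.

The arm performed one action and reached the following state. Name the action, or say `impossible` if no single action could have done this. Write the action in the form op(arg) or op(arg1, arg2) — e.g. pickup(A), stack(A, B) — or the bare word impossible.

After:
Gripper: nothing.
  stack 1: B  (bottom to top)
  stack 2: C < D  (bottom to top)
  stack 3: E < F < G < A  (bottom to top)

stack(A, G)

target: towers=[B; C/D; E/F/G/A] holding=-
        putdown(A) → towers=[A; B; C/D; E/F/G] holding=-
       stack(A, B) → towers=[B/A; C/D; E/F/G] holding=-
       stack(A, G) → towers=[B; C/D; E/F/G/A] holding=-  ← match
       stack(A, D) → towers=[B; C/D/A; E/F/G] holding=-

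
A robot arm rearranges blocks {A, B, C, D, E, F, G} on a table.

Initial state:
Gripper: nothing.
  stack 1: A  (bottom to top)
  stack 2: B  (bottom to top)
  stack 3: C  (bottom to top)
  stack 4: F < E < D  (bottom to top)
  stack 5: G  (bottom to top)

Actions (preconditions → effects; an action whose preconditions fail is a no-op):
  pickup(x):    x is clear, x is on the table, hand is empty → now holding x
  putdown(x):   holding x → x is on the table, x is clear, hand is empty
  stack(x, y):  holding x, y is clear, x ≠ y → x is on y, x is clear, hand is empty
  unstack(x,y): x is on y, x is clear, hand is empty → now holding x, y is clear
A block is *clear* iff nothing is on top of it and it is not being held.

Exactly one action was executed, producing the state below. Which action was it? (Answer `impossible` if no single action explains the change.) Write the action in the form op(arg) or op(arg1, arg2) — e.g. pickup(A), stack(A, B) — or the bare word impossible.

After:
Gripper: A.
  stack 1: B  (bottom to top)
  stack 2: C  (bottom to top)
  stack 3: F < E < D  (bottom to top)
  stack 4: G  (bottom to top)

pickup(A)

target: towers=[B; C; F/E/D; G] holding=A
         pickup(B) → towers=[A; C; F/E/D; G] holding=B
         pickup(G) → towers=[A; B; C; F/E/D] holding=G
     unstack(D, E) → towers=[A; B; C; F/E; G] holding=D
         pickup(A) → towers=[B; C; F/E/D; G] holding=A  ← match
         pickup(C) → towers=[A; B; F/E/D; G] holding=C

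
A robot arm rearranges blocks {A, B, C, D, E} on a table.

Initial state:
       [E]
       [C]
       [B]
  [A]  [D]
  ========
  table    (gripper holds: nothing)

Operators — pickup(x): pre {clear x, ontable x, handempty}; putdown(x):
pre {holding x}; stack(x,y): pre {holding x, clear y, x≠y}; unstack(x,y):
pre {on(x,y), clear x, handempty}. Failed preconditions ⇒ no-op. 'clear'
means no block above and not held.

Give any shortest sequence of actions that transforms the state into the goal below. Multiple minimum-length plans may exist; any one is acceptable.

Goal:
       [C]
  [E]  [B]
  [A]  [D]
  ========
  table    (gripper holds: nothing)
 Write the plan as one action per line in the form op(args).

step 1 (unstack(E, C)): towers=[A; D/B/C] holding=E
step 2 (stack(E, A)): towers=[A/E; D/B/C] holding=-
goal check: towers=[A/E; D/B/C] holding=- — reached (length 2, optimal by BFS)

unstack(E, C)
stack(E, A)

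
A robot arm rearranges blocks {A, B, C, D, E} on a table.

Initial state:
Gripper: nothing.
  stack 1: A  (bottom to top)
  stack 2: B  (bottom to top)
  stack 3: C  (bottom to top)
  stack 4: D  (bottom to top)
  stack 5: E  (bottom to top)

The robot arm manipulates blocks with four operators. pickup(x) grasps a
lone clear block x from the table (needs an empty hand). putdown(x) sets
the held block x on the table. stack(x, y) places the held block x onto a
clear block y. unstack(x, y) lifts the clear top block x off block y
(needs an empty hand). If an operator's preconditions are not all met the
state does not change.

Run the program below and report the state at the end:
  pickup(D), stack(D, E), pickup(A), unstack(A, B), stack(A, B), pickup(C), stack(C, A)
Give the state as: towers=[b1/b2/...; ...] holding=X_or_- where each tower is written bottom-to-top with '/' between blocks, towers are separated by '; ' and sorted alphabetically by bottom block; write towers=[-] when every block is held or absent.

towers=[B/A/C; E/D] holding=-

step 1 (pickup(D)): towers=[A; B; C; E] holding=D
step 2 (stack(D, E)): towers=[A; B; C; E/D] holding=-
step 3 (pickup(A)): towers=[B; C; E/D] holding=A
step 4 (unstack(A, B)) [no-op]: towers=[B; C; E/D] holding=A
step 5 (stack(A, B)): towers=[B/A; C; E/D] holding=-
step 6 (pickup(C)): towers=[B/A; E/D] holding=C
step 7 (stack(C, A)): towers=[B/A/C; E/D] holding=-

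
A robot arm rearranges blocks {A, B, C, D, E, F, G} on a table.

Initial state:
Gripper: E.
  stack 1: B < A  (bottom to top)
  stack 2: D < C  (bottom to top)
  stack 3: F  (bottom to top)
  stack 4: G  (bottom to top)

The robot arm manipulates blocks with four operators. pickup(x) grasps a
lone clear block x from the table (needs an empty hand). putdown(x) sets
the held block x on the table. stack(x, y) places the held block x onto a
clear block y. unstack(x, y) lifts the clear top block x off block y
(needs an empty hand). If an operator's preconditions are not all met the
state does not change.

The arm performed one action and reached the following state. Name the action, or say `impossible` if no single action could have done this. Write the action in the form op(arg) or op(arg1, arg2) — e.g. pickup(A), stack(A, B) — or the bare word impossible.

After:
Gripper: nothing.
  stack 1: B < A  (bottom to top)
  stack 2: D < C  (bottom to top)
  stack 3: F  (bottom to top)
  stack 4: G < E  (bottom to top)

stack(E, G)

target: towers=[B/A; D/C; F; G/E] holding=-
        putdown(E) → towers=[B/A; D/C; E; F; G] holding=-
       stack(E, F) → towers=[B/A; D/C; F/E; G] holding=-
       stack(E, G) → towers=[B/A; D/C; F; G/E] holding=-  ← match
       stack(E, A) → towers=[B/A/E; D/C; F; G] holding=-
       stack(E, C) → towers=[B/A; D/C/E; F; G] holding=-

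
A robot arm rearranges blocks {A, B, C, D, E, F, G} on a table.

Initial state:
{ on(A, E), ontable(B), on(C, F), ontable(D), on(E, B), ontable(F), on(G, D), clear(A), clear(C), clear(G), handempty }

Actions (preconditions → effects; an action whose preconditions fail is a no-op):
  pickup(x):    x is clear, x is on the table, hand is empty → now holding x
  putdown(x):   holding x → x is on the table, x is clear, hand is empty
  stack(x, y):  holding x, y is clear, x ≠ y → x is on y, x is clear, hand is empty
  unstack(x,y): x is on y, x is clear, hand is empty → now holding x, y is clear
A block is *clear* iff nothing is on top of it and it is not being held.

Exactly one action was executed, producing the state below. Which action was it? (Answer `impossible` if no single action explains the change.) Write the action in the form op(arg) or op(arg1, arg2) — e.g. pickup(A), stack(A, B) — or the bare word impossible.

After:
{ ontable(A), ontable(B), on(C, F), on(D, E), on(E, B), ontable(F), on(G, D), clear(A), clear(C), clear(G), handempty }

impossible

target: towers=[A; B/E/D/G; F/C] holding=-
     unstack(G, D) → towers=[B/E/A; D; F/C] holding=G
     unstack(A, E) → towers=[B/E; D/G; F/C] holding=A
     unstack(C, F) → towers=[B/E/A; D/G; F] holding=C
none of the 3 applicable actions match → impossible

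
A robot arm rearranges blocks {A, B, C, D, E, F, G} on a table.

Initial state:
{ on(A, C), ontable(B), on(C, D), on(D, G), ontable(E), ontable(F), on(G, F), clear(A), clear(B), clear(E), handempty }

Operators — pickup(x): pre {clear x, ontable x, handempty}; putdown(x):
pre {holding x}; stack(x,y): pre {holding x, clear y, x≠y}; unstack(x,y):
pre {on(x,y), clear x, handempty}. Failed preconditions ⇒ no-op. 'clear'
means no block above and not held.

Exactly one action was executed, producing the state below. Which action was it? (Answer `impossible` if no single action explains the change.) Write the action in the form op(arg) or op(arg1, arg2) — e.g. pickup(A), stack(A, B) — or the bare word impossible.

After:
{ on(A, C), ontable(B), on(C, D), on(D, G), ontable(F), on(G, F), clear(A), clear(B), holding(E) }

pickup(E)

target: towers=[B; F/G/D/C/A] holding=E
         pickup(B) → towers=[E; F/G/D/C/A] holding=B
     unstack(A, C) → towers=[B; E; F/G/D/C] holding=A
         pickup(E) → towers=[B; F/G/D/C/A] holding=E  ← match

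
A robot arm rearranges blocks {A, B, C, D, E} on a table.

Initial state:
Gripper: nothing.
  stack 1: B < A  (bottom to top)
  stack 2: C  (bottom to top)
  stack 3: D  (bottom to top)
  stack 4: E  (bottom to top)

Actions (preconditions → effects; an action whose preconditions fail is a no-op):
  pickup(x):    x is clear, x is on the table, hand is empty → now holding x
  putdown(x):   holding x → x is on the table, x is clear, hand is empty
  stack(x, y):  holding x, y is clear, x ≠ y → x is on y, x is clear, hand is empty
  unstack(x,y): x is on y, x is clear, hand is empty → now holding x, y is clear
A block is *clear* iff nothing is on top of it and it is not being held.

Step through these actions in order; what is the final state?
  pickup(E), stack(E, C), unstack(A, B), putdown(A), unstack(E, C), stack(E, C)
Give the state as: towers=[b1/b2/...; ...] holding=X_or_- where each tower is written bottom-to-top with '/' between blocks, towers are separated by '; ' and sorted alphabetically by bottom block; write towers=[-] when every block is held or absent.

step 1 (pickup(E)): towers=[B/A; C; D] holding=E
step 2 (stack(E, C)): towers=[B/A; C/E; D] holding=-
step 3 (unstack(A, B)): towers=[B; C/E; D] holding=A
step 4 (putdown(A)): towers=[A; B; C/E; D] holding=-
step 5 (unstack(E, C)): towers=[A; B; C; D] holding=E
step 6 (stack(E, C)): towers=[A; B; C/E; D] holding=-

towers=[A; B; C/E; D] holding=-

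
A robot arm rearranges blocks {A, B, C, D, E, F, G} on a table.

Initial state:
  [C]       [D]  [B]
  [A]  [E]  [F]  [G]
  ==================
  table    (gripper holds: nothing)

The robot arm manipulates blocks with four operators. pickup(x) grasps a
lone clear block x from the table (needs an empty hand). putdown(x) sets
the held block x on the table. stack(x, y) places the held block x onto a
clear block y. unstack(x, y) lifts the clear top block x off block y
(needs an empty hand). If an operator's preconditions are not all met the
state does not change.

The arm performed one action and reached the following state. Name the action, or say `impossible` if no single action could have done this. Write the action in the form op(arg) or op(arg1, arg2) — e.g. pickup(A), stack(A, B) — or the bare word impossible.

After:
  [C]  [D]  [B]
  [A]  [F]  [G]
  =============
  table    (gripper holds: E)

target: towers=[A/C; F/D; G/B] holding=E
     unstack(B, G) → towers=[A/C; E; F/D; G] holding=B
     unstack(D, F) → towers=[A/C; E; F; G/B] holding=D
         pickup(E) → towers=[A/C; F/D; G/B] holding=E  ← match
     unstack(C, A) → towers=[A; E; F/D; G/B] holding=C

pickup(E)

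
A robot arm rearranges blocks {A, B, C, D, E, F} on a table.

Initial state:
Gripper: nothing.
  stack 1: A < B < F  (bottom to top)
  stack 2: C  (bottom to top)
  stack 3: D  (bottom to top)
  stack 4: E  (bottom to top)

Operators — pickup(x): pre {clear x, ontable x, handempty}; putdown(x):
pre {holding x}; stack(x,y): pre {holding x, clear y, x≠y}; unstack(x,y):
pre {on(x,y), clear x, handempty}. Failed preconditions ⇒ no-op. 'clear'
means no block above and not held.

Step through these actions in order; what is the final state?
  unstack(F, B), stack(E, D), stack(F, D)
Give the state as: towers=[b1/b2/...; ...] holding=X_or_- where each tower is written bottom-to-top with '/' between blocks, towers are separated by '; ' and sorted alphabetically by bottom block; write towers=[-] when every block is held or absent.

towers=[A/B; C; D/F; E] holding=-

step 1 (unstack(F, B)): towers=[A/B; C; D; E] holding=F
step 2 (stack(E, D)) [no-op]: towers=[A/B; C; D; E] holding=F
step 3 (stack(F, D)): towers=[A/B; C; D/F; E] holding=-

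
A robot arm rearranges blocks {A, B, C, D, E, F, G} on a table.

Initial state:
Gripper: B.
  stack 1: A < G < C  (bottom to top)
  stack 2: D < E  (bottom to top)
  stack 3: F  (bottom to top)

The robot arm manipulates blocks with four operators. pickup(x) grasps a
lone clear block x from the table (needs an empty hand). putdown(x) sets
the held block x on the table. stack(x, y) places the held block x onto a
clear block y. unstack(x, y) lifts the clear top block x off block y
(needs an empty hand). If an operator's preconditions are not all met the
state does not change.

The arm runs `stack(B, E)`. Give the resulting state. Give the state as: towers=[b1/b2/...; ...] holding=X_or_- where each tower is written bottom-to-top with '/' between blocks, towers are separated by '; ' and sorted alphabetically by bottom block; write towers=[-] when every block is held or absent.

before: towers=[A/G/C; D/E; F] holding=B
pre[stack(B, E)]: holding(B) yes, clear(E) yes, B≠E yes
all met → apply stack(B, E)
after:  towers=[A/G/C; D/E/B; F] holding=-

towers=[A/G/C; D/E/B; F] holding=-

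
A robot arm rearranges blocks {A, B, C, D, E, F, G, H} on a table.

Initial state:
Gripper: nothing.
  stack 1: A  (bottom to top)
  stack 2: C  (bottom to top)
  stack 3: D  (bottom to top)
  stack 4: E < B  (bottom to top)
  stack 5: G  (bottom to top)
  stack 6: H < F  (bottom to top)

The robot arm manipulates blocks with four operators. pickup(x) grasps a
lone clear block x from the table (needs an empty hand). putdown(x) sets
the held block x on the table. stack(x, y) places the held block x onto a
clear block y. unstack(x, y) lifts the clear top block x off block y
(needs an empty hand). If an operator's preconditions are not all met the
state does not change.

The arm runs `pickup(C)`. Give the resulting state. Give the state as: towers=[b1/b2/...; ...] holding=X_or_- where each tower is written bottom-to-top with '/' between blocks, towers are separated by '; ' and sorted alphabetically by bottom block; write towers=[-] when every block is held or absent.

before: towers=[A; C; D; E/B; G; H/F] holding=-
pre[pickup(C)]: clear(C) yes, ontable(C) yes, handempty yes
all met → apply pickup(C)
after:  towers=[A; D; E/B; G; H/F] holding=C

towers=[A; D; E/B; G; H/F] holding=C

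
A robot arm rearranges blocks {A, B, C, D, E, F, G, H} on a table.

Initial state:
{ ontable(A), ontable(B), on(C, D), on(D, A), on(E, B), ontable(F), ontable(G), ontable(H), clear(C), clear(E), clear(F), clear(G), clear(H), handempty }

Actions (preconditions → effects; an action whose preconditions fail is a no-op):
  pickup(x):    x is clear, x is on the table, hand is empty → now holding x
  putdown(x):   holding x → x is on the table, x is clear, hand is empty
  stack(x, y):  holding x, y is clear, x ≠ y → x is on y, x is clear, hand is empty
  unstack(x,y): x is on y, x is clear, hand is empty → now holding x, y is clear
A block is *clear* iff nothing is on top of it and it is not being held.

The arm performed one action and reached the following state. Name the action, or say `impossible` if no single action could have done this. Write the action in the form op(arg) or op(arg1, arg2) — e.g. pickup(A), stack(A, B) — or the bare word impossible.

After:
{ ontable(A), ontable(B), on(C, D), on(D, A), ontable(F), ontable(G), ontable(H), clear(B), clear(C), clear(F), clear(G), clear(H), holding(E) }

unstack(E, B)

target: towers=[A/D/C; B; F; G; H] holding=E
         pickup(G) → towers=[A/D/C; B/E; F; H] holding=G
     unstack(E, B) → towers=[A/D/C; B; F; G; H] holding=E  ← match
         pickup(H) → towers=[A/D/C; B/E; F; G] holding=H
         pickup(F) → towers=[A/D/C; B/E; G; H] holding=F
     unstack(C, D) → towers=[A/D; B/E; F; G; H] holding=C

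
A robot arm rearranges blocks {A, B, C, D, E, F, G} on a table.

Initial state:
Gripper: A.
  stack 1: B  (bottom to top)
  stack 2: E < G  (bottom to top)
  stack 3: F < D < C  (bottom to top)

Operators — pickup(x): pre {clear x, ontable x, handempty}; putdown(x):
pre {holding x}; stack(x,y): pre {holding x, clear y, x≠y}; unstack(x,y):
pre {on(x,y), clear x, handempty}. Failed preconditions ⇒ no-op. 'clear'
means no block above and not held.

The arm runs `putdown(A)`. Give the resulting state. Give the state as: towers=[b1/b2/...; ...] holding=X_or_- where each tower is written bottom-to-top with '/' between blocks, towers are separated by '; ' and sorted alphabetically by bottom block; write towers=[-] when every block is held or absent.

before: towers=[B; E/G; F/D/C] holding=A
pre[putdown(A)]: holding(A) yes
all met → apply putdown(A)
after:  towers=[A; B; E/G; F/D/C] holding=-

towers=[A; B; E/G; F/D/C] holding=-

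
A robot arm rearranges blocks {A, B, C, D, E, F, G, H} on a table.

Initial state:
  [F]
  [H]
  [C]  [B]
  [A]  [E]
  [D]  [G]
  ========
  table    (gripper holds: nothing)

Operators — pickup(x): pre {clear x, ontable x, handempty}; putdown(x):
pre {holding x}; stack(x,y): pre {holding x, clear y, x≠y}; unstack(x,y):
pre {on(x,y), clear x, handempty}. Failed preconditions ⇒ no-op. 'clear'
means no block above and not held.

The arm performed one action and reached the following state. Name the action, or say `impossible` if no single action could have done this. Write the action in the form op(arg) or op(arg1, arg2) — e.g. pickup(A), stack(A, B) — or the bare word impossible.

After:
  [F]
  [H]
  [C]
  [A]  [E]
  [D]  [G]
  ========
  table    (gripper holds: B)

unstack(B, E)

target: towers=[D/A/C/H/F; G/E] holding=B
     unstack(B, E) → towers=[D/A/C/H/F; G/E] holding=B  ← match
     unstack(F, H) → towers=[D/A/C/H; G/E/B] holding=F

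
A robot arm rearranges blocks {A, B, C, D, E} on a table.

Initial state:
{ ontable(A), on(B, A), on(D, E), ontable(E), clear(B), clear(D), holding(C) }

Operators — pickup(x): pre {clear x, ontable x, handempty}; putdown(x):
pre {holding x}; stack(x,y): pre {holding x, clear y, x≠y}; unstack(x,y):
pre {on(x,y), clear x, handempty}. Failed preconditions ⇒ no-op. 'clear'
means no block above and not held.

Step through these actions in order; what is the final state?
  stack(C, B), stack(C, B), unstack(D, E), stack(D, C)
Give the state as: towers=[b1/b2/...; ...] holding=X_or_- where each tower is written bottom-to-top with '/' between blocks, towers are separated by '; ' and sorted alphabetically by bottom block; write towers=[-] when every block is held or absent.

towers=[A/B/C/D; E] holding=-

step 1 (stack(C, B)): towers=[A/B/C; E/D] holding=-
step 2 (stack(C, B)) [no-op]: towers=[A/B/C; E/D] holding=-
step 3 (unstack(D, E)): towers=[A/B/C; E] holding=D
step 4 (stack(D, C)): towers=[A/B/C/D; E] holding=-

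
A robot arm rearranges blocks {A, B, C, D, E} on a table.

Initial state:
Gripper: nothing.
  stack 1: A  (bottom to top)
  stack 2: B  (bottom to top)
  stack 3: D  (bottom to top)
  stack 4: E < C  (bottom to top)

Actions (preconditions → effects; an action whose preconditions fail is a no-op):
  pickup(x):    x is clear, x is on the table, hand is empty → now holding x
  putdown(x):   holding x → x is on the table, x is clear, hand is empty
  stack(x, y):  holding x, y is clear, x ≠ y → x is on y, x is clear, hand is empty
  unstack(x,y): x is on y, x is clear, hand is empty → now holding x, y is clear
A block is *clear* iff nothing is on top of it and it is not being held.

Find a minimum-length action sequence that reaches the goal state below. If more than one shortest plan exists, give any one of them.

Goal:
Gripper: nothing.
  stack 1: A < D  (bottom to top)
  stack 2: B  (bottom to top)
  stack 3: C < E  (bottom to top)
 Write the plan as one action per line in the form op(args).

step 1 (pickup(D)): towers=[A; B; E/C] holding=D
step 2 (stack(D, A)): towers=[A/D; B; E/C] holding=-
step 3 (unstack(C, E)): towers=[A/D; B; E] holding=C
step 4 (putdown(C)): towers=[A/D; B; C; E] holding=-
step 5 (pickup(E)): towers=[A/D; B; C] holding=E
step 6 (stack(E, C)): towers=[A/D; B; C/E] holding=-
goal check: towers=[A/D; B; C/E] holding=- — reached (length 6, optimal by BFS)

pickup(D)
stack(D, A)
unstack(C, E)
putdown(C)
pickup(E)
stack(E, C)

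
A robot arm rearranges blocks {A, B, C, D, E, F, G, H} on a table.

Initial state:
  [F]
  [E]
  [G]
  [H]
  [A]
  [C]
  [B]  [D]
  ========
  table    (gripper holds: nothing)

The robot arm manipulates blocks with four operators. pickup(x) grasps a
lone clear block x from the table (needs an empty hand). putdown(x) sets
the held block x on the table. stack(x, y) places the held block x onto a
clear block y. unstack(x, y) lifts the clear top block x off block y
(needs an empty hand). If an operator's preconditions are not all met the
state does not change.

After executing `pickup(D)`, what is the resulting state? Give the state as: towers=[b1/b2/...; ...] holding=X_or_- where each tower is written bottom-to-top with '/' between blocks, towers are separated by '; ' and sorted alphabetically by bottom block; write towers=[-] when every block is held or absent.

towers=[B/C/A/H/G/E/F] holding=D

before: towers=[B/C/A/H/G/E/F; D] holding=-
pre[pickup(D)]: clear(D) yes, ontable(D) yes, handempty yes
all met → apply pickup(D)
after:  towers=[B/C/A/H/G/E/F] holding=D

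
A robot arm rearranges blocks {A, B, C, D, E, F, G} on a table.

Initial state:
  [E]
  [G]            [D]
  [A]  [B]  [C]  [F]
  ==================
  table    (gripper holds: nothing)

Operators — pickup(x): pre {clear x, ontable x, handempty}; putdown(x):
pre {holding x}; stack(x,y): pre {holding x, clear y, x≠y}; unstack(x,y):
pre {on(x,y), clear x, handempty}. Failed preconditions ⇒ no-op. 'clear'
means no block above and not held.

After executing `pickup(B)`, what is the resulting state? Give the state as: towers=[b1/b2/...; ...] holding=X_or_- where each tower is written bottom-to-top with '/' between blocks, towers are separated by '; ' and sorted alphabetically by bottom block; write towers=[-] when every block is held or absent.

towers=[A/G/E; C; F/D] holding=B

before: towers=[A/G/E; B; C; F/D] holding=-
pre[pickup(B)]: clear(B) ✓, ontable(B) ✓, handempty ✓
all met → apply pickup(B)
after:  towers=[A/G/E; C; F/D] holding=B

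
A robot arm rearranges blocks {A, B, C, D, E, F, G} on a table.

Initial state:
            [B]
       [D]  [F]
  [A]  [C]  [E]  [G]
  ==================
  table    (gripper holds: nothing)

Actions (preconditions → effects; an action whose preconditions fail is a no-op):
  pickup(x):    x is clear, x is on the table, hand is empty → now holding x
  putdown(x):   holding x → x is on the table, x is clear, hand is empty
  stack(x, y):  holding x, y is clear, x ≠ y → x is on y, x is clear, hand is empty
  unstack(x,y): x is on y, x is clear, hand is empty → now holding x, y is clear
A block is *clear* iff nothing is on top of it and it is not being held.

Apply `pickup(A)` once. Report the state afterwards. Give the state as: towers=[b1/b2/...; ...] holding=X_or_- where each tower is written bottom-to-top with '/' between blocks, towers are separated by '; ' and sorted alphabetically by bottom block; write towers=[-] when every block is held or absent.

before: towers=[A; C/D; E/F/B; G] holding=-
pre[pickup(A)]: clear(A) ✓, ontable(A) ✓, handempty ✓
all met → apply pickup(A)
after:  towers=[C/D; E/F/B; G] holding=A

towers=[C/D; E/F/B; G] holding=A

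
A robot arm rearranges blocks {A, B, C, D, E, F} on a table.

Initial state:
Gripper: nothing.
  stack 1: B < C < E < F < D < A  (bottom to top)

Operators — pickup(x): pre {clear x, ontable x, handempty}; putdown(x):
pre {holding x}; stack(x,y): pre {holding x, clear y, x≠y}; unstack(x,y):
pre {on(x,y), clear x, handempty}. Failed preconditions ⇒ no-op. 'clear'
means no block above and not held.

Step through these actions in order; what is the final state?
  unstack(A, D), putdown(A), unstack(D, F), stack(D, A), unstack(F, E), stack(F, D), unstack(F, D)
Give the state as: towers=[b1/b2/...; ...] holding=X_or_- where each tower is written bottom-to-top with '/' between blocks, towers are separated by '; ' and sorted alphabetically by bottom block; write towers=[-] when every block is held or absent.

towers=[A/D; B/C/E] holding=F

step 1 (unstack(A, D)): towers=[B/C/E/F/D] holding=A
step 2 (putdown(A)): towers=[A; B/C/E/F/D] holding=-
step 3 (unstack(D, F)): towers=[A; B/C/E/F] holding=D
step 4 (stack(D, A)): towers=[A/D; B/C/E/F] holding=-
step 5 (unstack(F, E)): towers=[A/D; B/C/E] holding=F
step 6 (stack(F, D)): towers=[A/D/F; B/C/E] holding=-
step 7 (unstack(F, D)): towers=[A/D; B/C/E] holding=F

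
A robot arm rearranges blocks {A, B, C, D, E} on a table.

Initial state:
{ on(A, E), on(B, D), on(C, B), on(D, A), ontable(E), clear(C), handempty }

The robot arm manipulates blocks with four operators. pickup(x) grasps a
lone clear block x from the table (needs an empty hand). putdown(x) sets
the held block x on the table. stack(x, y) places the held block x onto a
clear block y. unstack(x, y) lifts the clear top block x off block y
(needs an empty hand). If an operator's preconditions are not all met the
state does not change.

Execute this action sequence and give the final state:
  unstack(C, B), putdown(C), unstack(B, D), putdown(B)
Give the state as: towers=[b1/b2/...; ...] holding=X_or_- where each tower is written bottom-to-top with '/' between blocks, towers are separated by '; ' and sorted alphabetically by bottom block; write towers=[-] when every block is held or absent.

towers=[B; C; E/A/D] holding=-

step 1 (unstack(C, B)): towers=[E/A/D/B] holding=C
step 2 (putdown(C)): towers=[C; E/A/D/B] holding=-
step 3 (unstack(B, D)): towers=[C; E/A/D] holding=B
step 4 (putdown(B)): towers=[B; C; E/A/D] holding=-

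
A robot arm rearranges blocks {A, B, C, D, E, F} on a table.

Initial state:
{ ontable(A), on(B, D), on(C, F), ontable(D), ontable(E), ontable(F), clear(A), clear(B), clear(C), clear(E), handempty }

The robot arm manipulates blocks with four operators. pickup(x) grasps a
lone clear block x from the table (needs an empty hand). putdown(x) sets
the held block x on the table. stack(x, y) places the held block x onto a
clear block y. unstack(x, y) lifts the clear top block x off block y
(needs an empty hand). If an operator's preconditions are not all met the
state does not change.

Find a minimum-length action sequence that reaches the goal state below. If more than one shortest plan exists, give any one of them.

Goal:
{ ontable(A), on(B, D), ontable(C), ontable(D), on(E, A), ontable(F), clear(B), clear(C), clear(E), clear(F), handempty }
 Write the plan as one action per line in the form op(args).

pickup(E)
stack(E, A)
unstack(C, F)
putdown(C)

step 1 (pickup(E)): towers=[A; D/B; F/C] holding=E
step 2 (stack(E, A)): towers=[A/E; D/B; F/C] holding=-
step 3 (unstack(C, F)): towers=[A/E; D/B; F] holding=C
step 4 (putdown(C)): towers=[A/E; C; D/B; F] holding=-
goal check: towers=[A/E; C; D/B; F] holding=- — reached (length 4, optimal by BFS)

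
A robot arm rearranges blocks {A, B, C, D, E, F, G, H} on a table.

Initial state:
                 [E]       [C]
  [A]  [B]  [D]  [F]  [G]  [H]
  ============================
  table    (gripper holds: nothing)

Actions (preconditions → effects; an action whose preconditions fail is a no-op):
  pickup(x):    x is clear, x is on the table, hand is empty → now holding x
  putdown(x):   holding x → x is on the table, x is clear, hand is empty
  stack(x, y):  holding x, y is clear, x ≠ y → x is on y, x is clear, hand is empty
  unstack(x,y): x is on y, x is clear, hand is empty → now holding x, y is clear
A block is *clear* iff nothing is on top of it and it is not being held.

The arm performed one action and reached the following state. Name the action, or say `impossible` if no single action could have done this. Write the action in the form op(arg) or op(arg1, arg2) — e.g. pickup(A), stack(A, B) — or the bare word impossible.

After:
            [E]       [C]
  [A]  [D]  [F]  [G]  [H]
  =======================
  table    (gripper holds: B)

pickup(B)

target: towers=[A; D; F/E; G; H/C] holding=B
         pickup(G) → towers=[A; B; D; F/E; H/C] holding=G
         pickup(A) → towers=[B; D; F/E; G; H/C] holding=A
     unstack(E, F) → towers=[A; B; D; F; G; H/C] holding=E
         pickup(B) → towers=[A; D; F/E; G; H/C] holding=B  ← match
         pickup(D) → towers=[A; B; F/E; G; H/C] holding=D
     unstack(C, H) → towers=[A; B; D; F/E; G; H] holding=C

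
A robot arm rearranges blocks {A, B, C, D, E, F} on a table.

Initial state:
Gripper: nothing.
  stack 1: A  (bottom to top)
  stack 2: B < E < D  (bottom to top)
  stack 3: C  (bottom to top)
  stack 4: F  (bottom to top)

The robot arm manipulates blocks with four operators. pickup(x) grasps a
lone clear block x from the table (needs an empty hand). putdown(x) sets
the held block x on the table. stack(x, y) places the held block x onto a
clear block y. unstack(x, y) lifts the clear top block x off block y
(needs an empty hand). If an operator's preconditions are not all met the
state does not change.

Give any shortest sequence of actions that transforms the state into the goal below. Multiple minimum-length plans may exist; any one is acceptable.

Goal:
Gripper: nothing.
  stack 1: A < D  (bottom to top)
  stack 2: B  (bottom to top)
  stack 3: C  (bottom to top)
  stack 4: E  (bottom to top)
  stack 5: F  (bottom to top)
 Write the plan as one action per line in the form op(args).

unstack(D, E)
stack(D, A)
unstack(E, B)
putdown(E)

step 1 (unstack(D, E)): towers=[A; B/E; C; F] holding=D
step 2 (stack(D, A)): towers=[A/D; B/E; C; F] holding=-
step 3 (unstack(E, B)): towers=[A/D; B; C; F] holding=E
step 4 (putdown(E)): towers=[A/D; B; C; E; F] holding=-
goal check: towers=[A/D; B; C; E; F] holding=- — reached (length 4, optimal by BFS)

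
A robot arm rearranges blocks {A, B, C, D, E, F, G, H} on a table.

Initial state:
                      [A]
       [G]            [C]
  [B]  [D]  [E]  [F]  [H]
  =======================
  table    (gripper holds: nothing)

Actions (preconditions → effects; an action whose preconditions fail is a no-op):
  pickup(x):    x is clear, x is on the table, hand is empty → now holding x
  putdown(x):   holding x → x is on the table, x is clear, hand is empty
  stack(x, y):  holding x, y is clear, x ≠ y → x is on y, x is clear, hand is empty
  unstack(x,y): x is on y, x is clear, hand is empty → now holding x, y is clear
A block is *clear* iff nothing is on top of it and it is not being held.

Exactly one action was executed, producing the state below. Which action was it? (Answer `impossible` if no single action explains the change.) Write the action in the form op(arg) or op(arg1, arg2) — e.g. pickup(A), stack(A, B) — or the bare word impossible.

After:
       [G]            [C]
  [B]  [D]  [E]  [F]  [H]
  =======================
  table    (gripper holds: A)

target: towers=[B; D/G; E; F; H/C] holding=A
     unstack(G, D) → towers=[B; D; E; F; H/C/A] holding=G
     unstack(A, C) → towers=[B; D/G; E; F; H/C] holding=A  ← match
         pickup(E) → towers=[B; D/G; F; H/C/A] holding=E
         pickup(B) → towers=[D/G; E; F; H/C/A] holding=B
         pickup(F) → towers=[B; D/G; E; H/C/A] holding=F

unstack(A, C)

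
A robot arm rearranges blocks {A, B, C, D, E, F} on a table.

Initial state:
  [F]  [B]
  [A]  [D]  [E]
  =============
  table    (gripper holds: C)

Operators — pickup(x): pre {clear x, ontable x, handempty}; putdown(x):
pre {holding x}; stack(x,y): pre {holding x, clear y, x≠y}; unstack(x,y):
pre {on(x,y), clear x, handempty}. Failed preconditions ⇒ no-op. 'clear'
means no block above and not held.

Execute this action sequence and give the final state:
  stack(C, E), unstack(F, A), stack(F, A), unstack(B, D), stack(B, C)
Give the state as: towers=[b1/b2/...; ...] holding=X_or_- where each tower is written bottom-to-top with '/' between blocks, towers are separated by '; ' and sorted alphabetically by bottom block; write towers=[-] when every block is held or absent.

towers=[A/F; D; E/C/B] holding=-

step 1 (stack(C, E)): towers=[A/F; D/B; E/C] holding=-
step 2 (unstack(F, A)): towers=[A; D/B; E/C] holding=F
step 3 (stack(F, A)): towers=[A/F; D/B; E/C] holding=-
step 4 (unstack(B, D)): towers=[A/F; D; E/C] holding=B
step 5 (stack(B, C)): towers=[A/F; D; E/C/B] holding=-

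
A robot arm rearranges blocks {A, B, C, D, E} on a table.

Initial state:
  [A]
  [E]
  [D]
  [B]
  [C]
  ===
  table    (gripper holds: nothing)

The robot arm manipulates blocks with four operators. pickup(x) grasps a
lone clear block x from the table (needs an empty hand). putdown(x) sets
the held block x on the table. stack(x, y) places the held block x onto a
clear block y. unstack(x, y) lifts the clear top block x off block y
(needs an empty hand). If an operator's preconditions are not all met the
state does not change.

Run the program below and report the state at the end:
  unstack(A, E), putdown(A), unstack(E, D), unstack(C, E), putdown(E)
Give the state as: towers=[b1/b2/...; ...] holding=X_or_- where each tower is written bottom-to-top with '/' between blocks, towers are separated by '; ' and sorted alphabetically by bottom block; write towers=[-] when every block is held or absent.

towers=[A; C/B/D; E] holding=-

step 1 (unstack(A, E)): towers=[C/B/D/E] holding=A
step 2 (putdown(A)): towers=[A; C/B/D/E] holding=-
step 3 (unstack(E, D)): towers=[A; C/B/D] holding=E
step 4 (unstack(C, E)) [no-op]: towers=[A; C/B/D] holding=E
step 5 (putdown(E)): towers=[A; C/B/D; E] holding=-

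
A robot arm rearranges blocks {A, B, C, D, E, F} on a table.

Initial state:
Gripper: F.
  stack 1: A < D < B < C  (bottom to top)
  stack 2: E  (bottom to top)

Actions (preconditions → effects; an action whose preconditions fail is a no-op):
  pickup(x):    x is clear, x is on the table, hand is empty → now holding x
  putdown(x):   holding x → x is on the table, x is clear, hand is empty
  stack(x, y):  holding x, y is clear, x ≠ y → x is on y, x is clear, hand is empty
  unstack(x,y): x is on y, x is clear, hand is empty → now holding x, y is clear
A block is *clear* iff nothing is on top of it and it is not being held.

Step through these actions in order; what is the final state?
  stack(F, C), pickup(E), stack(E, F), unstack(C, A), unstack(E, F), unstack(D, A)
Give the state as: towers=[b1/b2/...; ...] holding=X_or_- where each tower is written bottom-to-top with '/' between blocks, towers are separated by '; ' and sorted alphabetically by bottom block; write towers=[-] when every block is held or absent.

towers=[A/D/B/C/F] holding=E

step 1 (stack(F, C)): towers=[A/D/B/C/F; E] holding=-
step 2 (pickup(E)): towers=[A/D/B/C/F] holding=E
step 3 (stack(E, F)): towers=[A/D/B/C/F/E] holding=-
step 4 (unstack(C, A)) [no-op]: towers=[A/D/B/C/F/E] holding=-
step 5 (unstack(E, F)): towers=[A/D/B/C/F] holding=E
step 6 (unstack(D, A)) [no-op]: towers=[A/D/B/C/F] holding=E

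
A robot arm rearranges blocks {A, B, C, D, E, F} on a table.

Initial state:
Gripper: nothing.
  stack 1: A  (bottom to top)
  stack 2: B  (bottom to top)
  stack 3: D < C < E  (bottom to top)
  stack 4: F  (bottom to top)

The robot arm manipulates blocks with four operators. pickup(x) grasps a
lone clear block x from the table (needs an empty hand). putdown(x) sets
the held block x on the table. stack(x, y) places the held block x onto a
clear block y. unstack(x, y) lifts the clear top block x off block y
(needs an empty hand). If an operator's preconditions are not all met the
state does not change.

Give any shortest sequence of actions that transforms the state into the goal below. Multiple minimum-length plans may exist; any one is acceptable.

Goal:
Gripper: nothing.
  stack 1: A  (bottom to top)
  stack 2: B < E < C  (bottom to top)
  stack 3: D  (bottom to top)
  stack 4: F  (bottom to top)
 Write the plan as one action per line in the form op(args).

unstack(E, C)
stack(E, B)
unstack(C, D)
stack(C, E)

step 1 (unstack(E, C)): towers=[A; B; D/C; F] holding=E
step 2 (stack(E, B)): towers=[A; B/E; D/C; F] holding=-
step 3 (unstack(C, D)): towers=[A; B/E; D; F] holding=C
step 4 (stack(C, E)): towers=[A; B/E/C; D; F] holding=-
goal check: towers=[A; B/E/C; D; F] holding=- — reached (length 4, optimal by BFS)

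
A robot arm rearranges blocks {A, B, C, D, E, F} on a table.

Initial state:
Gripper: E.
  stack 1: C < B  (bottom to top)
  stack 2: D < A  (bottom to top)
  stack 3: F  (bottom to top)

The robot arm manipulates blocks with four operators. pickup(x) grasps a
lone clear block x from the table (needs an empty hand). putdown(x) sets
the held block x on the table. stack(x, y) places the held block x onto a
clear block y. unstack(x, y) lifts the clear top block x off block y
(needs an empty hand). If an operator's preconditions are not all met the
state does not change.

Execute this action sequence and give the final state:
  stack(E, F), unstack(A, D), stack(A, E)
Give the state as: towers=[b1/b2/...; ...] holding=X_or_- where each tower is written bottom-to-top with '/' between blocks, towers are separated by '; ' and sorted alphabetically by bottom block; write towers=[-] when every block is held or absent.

towers=[C/B; D; F/E/A] holding=-

step 1 (stack(E, F)): towers=[C/B; D/A; F/E] holding=-
step 2 (unstack(A, D)): towers=[C/B; D; F/E] holding=A
step 3 (stack(A, E)): towers=[C/B; D; F/E/A] holding=-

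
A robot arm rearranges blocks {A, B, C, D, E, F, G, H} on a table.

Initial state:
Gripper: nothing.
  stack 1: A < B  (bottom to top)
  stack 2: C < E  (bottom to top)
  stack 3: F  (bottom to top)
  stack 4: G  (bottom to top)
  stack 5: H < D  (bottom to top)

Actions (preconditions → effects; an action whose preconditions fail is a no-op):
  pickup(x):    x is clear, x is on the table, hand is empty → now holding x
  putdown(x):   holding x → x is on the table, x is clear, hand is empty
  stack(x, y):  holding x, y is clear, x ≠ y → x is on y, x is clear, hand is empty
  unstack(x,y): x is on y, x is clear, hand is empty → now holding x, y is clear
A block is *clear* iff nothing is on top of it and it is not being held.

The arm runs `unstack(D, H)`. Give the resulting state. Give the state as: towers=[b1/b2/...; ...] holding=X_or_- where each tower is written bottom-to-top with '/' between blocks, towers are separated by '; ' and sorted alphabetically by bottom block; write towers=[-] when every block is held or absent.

before: towers=[A/B; C/E; F; G; H/D] holding=-
pre[unstack(D, H)]: on(D,H) ✓, clear(D) ✓, handempty ✓
all met → apply unstack(D, H)
after:  towers=[A/B; C/E; F; G; H] holding=D

towers=[A/B; C/E; F; G; H] holding=D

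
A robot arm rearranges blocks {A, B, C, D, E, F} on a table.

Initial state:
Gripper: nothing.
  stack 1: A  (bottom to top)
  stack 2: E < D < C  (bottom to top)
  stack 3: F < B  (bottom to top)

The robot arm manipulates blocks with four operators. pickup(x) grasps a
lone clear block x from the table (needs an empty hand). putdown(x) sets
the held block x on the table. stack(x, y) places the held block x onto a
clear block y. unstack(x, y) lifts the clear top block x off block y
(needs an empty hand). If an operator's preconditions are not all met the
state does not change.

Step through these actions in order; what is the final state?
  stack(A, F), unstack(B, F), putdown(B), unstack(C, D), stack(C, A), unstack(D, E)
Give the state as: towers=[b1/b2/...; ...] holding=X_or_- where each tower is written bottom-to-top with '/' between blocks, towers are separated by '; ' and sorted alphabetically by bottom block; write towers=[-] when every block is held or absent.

towers=[A/C; B; E; F] holding=D

step 1 (stack(A, F)) [no-op]: towers=[A; E/D/C; F/B] holding=-
step 2 (unstack(B, F)): towers=[A; E/D/C; F] holding=B
step 3 (putdown(B)): towers=[A; B; E/D/C; F] holding=-
step 4 (unstack(C, D)): towers=[A; B; E/D; F] holding=C
step 5 (stack(C, A)): towers=[A/C; B; E/D; F] holding=-
step 6 (unstack(D, E)): towers=[A/C; B; E; F] holding=D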